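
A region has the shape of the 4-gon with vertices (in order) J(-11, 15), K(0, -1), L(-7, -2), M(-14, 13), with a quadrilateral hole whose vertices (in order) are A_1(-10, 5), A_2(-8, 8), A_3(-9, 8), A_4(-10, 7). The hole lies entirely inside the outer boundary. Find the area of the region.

88.5

Outer boundary:
Apply the shoelace formula: 2A = Σ (x_i·y_{i+1} − x_{i+1}·y_i), indices taken mod 4.
Σ = (11) + (-7) + (-119) + (-67) = -182
Area = |Σ|/2 = 91.
Hole:
A_1→A_2: (-10)(8) − (-8)(5) = -40
A_2→A_3: (-8)(8) − (-9)(8) = 8
A_3→A_4: (-9)(7) − (-10)(8) = 17
A_4→A_1: (-10)(5) − (-10)(7) = 20
Σ = 5
Area = |Σ|/2 = 2.5.
Net area = 91 − 2.5 = 88.5.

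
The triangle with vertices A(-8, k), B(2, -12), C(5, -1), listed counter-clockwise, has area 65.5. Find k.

The doubled signed area Σ (x_i y_{i+1} − x_{i+1} y_i) is linear in k.
With k=0 it equals 146; the coefficient of k is 3 (from the two edges through A).
So 3·k + 146 = 2·65.5 = 131 ⇒ k = -5.

-5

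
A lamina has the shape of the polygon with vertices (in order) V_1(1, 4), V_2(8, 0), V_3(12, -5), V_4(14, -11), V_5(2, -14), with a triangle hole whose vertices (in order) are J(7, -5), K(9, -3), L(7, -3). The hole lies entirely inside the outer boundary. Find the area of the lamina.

Outer boundary:
Σ = (-32) + (-40) + (-62) + (-174) + (22) = -286
Area = |Σ|/2 = 143.
Hole:
Apply the shoelace formula: 2A = Σ (x_i·y_{i+1} − x_{i+1}·y_i), indices taken mod 3.
Σ = (24) + (-6) + (-14) = 4
Area = |Σ|/2 = 2.
Net area = 143 − 2 = 141.

141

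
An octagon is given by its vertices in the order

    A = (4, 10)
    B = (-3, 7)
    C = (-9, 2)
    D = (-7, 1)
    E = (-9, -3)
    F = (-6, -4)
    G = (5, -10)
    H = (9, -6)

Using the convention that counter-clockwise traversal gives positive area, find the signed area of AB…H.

Apply the shoelace (surveyor's) formula: 2A = Σ (x_i·y_{i+1} − x_{i+1}·y_i), indices taken mod 8.
Σ = (58) + (57) + (5) + (30) + (18) + (80) + (60) + (114) = 422
Signed area = Σ/2 = 211 (positive ⇒ counter-clockwise traversal).

211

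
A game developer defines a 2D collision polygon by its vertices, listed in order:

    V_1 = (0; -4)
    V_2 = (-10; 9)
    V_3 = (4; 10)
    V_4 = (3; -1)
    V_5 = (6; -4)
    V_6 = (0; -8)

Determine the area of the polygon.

Apply Gauss's area formula: 2A = Σ (x_i·y_{i+1} − x_{i+1}·y_i), indices taken mod 6.
Σ = (-40) + (-136) + (-34) + (-6) + (-48) + (0) = -264
Area = |Σ|/2 = 132.

132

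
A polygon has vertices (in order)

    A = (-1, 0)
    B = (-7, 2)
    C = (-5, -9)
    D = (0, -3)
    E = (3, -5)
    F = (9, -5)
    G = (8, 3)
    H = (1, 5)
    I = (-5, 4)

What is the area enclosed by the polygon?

Apply the shoelace formula: 2A = Σ (x_i·y_{i+1} − x_{i+1}·y_i), indices taken mod 9.
Cross-terms: -2, 73, 15, 9, 30, 67, 37, 29, 4  ⇒  Σ = 262
Area = |Σ|/2 = 131.

131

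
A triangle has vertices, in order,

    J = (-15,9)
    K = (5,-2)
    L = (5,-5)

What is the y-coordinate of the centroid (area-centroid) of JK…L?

Apply Gauss's area formula. First the cross-terms c_i = x_i·y_{i+1} − x_{i+1}·y_i:
  -15, -15, -30  ⇒  2A = -60, A = -30.
Then Σ (y_i + y_{i+1})·c_i = -120, so ȳ = -120 / (6·(-30)) = 2/3.

2/3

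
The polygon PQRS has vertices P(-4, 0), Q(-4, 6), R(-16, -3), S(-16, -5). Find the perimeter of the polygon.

|PQ| = √((0)² + (6)²) = √36 = 6
|QR| = √((-12)² + (-9)²) = √225 = 15
|RS| = √((0)² + (-2)²) = √4 = 2
|SP| = √((12)² + (5)²) = √169 = 13
Perimeter = 6 + 15 + 2 + 13 = 36.

36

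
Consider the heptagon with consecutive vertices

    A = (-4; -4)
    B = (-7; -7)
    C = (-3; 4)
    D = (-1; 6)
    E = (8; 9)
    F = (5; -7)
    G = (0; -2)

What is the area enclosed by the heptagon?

Apply the shoelace (surveyor's) formula: 2A = Σ (x_i·y_{i+1} − x_{i+1}·y_i), indices taken mod 7.
Σ = (0) + (-49) + (-14) + (-57) + (-101) + (-10) + (-8) = -239
Area = |Σ|/2 = 119.5.

119.5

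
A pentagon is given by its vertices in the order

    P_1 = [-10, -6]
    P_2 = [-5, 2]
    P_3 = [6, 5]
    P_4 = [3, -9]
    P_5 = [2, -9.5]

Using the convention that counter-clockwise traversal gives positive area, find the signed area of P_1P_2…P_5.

Apply the shoelace formula: 2A = Σ (x_i·y_{i+1} − x_{i+1}·y_i), indices taken mod 5.
P_1→P_2: (-10)(2) − (-5)(-6) = -50
P_2→P_3: (-5)(5) − (6)(2) = -37
P_3→P_4: (6)(-9) − (3)(5) = -69
P_4→P_5: (3)(-9.5) − (2)(-9) = -10.5
P_5→P_1: (2)(-6) − (-10)(-9.5) = -107
Σ = -273.5
Signed area = Σ/2 = -136.75 (negative ⇒ clockwise traversal).

-136.75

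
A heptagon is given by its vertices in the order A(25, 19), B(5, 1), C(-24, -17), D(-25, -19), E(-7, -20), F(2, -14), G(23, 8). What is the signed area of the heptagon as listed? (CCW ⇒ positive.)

490

A→B: (25)(1) − (5)(19) = -70
B→C: (5)(-17) − (-24)(1) = -61
C→D: (-24)(-19) − (-25)(-17) = 31
D→E: (-25)(-20) − (-7)(-19) = 367
E→F: (-7)(-14) − (2)(-20) = 138
F→G: (2)(8) − (23)(-14) = 338
G→A: (23)(19) − (25)(8) = 237
Σ = 980
Signed area = Σ/2 = 490 (positive ⇒ counter-clockwise traversal).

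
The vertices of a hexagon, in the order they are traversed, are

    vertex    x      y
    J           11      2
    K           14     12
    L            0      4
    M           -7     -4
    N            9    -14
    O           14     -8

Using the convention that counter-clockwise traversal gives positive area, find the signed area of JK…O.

Apply the surveyor's formula: 2A = Σ (x_i·y_{i+1} − x_{i+1}·y_i), indices taken mod 6.
Σ = (104) + (56) + (28) + (134) + (124) + (116) = 562
Signed area = Σ/2 = 281 (positive ⇒ counter-clockwise traversal).

281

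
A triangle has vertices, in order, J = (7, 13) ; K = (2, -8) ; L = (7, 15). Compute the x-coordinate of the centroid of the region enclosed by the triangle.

Apply the surveyor's formula. First the cross-terms c_i = x_i·y_{i+1} − x_{i+1}·y_i:
  -82, 86, -14  ⇒  2A = -10, A = -5.
Then Σ (x_i + x_{i+1})·c_i = -160, so x̄ = -160 / (6·(-5)) = 16/3.

16/3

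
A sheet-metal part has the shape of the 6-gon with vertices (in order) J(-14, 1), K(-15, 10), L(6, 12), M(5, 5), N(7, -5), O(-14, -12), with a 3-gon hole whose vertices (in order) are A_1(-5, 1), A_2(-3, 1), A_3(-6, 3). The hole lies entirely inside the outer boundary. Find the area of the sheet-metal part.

Outer boundary:
Cross-terms: -125, -240, -30, -60, -154, -182  ⇒  Σ = -791
Area = |Σ|/2 = 395.5.
Hole:
Apply the shoelace (surveyor's) formula: 2A = Σ (x_i·y_{i+1} − x_{i+1}·y_i), indices taken mod 3.
Σ = (-2) + (-3) + (9) = 4
Area = |Σ|/2 = 2.
Net area = 395.5 − 2 = 393.5.

393.5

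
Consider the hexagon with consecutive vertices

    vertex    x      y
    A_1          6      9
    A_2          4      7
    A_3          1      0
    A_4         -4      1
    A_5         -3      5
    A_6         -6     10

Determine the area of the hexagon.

Apply the shoelace (surveyor's) formula: 2A = Σ (x_i·y_{i+1} − x_{i+1}·y_i), indices taken mod 6.
Cross-terms: 6, -7, 1, -17, 0, -114  ⇒  Σ = -131
Area = |Σ|/2 = 65.5.

65.5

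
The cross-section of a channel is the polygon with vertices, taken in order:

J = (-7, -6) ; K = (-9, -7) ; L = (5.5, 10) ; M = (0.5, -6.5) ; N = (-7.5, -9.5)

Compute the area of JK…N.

86.125

Apply Gauss's area formula: 2A = Σ (x_i·y_{i+1} − x_{i+1}·y_i), indices taken mod 5.
Σ = (-5) + (-51.5) + (-40.75) + (-53.5) + (-21.5) = -172.25
Area = |Σ|/2 = 86.125.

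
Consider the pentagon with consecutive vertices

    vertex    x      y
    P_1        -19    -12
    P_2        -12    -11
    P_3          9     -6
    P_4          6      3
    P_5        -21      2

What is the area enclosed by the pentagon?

332

Apply Gauss's area formula: 2A = Σ (x_i·y_{i+1} − x_{i+1}·y_i), indices taken mod 5.
Cross-terms: 65, 171, 63, 75, 290  ⇒  Σ = 664
Area = |Σ|/2 = 332.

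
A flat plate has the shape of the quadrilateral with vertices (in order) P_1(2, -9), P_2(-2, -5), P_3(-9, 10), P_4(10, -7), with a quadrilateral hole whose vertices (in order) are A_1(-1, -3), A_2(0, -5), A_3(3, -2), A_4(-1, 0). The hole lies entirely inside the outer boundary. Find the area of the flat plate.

92.5

Outer boundary:
Apply Gauss's area formula: 2A = Σ (x_i·y_{i+1} − x_{i+1}·y_i), indices taken mod 4.
Cross-terms: -28, -65, -37, -76  ⇒  Σ = -206
Area = |Σ|/2 = 103.
Hole:
Cross-terms: 5, 15, -2, 3  ⇒  Σ = 21
Area = |Σ|/2 = 10.5.
Net area = 103 − 10.5 = 92.5.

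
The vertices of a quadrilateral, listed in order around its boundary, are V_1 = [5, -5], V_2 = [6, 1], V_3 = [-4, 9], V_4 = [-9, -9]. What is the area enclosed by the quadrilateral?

150

Apply the shoelace (surveyor's) formula: 2A = Σ (x_i·y_{i+1} − x_{i+1}·y_i), indices taken mod 4.
Cross-terms: 35, 58, 117, 90  ⇒  Σ = 300
Area = |Σ|/2 = 150.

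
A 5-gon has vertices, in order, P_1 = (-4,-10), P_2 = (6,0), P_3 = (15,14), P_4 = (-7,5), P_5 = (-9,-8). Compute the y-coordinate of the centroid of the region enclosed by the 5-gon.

37/21

Apply Gauss's area formula. First the cross-terms c_i = x_i·y_{i+1} − x_{i+1}·y_i:
  60, 84, 173, 101, 58  ⇒  2A = 476, A = 238.
Then Σ (y_i + y_{i+1})·c_i = 2516, so ȳ = 2516 / (6·238) = 37/21.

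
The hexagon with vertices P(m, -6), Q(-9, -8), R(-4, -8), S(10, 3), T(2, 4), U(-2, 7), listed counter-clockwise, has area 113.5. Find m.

-7

The doubled signed area Σ (x_i y_{i+1} − x_{i+1} y_i) is linear in m.
With m=0 it equals 122; the coefficient of m is -15 (from the two edges through P).
So -15·m + 122 = 2·113.5 = 227 ⇒ m = -7.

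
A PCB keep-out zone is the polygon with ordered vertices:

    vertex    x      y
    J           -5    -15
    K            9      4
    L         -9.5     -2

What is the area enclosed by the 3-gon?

133.75

Apply the shoelace formula: 2A = Σ (x_i·y_{i+1} − x_{i+1}·y_i), indices taken mod 3.
Σ = (115) + (20) + (132.5) = 267.5
Area = |Σ|/2 = 133.75.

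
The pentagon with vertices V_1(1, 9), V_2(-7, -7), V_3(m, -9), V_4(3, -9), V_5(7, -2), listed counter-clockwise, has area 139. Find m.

The doubled signed area Σ (x_i y_{i+1} − x_{i+1} y_i) is linear in m.
With m=0 it equals 268; the coefficient of m is -2 (from the two edges through V_3).
So -2·m + 268 = 2·139 = 278 ⇒ m = -5.

-5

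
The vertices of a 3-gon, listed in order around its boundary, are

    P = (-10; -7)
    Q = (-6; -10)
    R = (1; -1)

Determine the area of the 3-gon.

Apply the shoelace formula: 2A = Σ (x_i·y_{i+1} − x_{i+1}·y_i), indices taken mod 3.
Σ = (58) + (16) + (-17) = 57
Area = |Σ|/2 = 28.5.

28.5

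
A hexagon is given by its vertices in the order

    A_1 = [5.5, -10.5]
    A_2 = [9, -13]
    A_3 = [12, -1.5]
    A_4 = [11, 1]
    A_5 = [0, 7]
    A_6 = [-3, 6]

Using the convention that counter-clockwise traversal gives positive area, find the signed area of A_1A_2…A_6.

Σ = (23) + (142.5) + (28.5) + (77) + (21) + (-1.5) = 290.5
Signed area = Σ/2 = 145.25 (positive ⇒ counter-clockwise traversal).

145.25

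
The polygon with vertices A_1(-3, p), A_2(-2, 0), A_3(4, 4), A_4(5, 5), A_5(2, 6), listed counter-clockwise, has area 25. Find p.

5

Write out the shoelace sum; only the two edges meeting at A_1 involve p:
2·Area = [(2·p − (-3)·6) + ((-3)·0 − (-2)·p)] + 12
       = 4·p + 30 = 50
⇒ p = 5.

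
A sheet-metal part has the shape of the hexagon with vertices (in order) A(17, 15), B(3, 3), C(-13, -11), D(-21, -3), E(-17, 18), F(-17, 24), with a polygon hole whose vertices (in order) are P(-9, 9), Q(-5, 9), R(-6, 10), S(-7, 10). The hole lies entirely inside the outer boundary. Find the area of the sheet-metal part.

Outer boundary:
Cross-terms: 6, 6, -192, -429, -102, -663  ⇒  Σ = -1374
Area = |Σ|/2 = 687.
Hole:
Σ = (-36) + (4) + (10) + (27) = 5
Area = |Σ|/2 = 2.5.
Net area = 687 − 2.5 = 684.5.

684.5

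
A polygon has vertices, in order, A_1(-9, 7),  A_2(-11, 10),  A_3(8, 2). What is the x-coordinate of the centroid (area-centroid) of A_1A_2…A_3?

-4

Apply the shoelace formula. First the cross-terms c_i = x_i·y_{i+1} − x_{i+1}·y_i:
  -13, -102, 74  ⇒  2A = -41, A = -20.5.
Then Σ (x_i + x_{i+1})·c_i = 492, so x̄ = 492 / (6·(-20.5)) = -4.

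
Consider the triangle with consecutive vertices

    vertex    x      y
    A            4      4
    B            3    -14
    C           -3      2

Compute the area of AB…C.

Σ = (-68) + (-36) + (-20) = -124
Area = |Σ|/2 = 62.

62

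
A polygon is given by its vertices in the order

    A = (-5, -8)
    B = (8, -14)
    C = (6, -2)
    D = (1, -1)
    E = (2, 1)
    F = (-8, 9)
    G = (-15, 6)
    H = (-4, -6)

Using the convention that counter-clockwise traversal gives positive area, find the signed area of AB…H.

215

Apply Gauss's area formula: 2A = Σ (x_i·y_{i+1} − x_{i+1}·y_i), indices taken mod 8.
A→B: (-5)(-14) − (8)(-8) = 134
B→C: (8)(-2) − (6)(-14) = 68
C→D: (6)(-1) − (1)(-2) = -4
D→E: (1)(1) − (2)(-1) = 3
E→F: (2)(9) − (-8)(1) = 26
F→G: (-8)(6) − (-15)(9) = 87
G→H: (-15)(-6) − (-4)(6) = 114
H→A: (-4)(-8) − (-5)(-6) = 2
Σ = 430
Signed area = Σ/2 = 215 (positive ⇒ counter-clockwise traversal).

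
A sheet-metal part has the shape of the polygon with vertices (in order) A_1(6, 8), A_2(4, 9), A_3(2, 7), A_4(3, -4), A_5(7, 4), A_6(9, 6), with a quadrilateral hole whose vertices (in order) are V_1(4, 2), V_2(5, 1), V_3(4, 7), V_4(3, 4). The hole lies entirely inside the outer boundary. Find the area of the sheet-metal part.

Outer boundary:
Apply the shoelace (surveyor's) formula: 2A = Σ (x_i·y_{i+1} − x_{i+1}·y_i), indices taken mod 6.
Σ = (22) + (10) + (-29) + (40) + (6) + (36) = 85
Area = |Σ|/2 = 42.5.
Hole:
Apply Gauss's area formula: 2A = Σ (x_i·y_{i+1} − x_{i+1}·y_i), indices taken mod 4.
Cross-terms: -6, 31, -5, -10  ⇒  Σ = 10
Area = |Σ|/2 = 5.
Net area = 42.5 − 5 = 37.5.

37.5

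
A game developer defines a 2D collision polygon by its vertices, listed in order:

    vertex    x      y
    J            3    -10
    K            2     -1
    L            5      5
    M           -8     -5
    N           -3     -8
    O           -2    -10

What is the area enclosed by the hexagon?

Apply the surveyor's formula: 2A = Σ (x_i·y_{i+1} − x_{i+1}·y_i), indices taken mod 6.
Cross-terms: 17, 15, 15, 49, 14, 50  ⇒  Σ = 160
Area = |Σ|/2 = 80.

80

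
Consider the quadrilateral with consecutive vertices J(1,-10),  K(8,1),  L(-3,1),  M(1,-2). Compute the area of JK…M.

Cross-terms: 81, 11, 5, -8  ⇒  Σ = 89
Area = |Σ|/2 = 44.5.

44.5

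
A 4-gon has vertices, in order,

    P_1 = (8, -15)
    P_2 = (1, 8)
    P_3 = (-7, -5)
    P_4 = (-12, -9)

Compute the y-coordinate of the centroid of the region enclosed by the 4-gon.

Apply the shoelace (surveyor's) formula. First the cross-terms c_i = x_i·y_{i+1} − x_{i+1}·y_i:
  79, 51, 3, 252  ⇒  2A = 385, A = 192.5.
Then Σ (y_i + y_{i+1})·c_i = -6490, so ȳ = -6490 / (6·192.5) = -118/21.

-118/21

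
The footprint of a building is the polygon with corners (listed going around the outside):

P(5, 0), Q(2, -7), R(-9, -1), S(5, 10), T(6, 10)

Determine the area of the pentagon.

122.5

Σ = (-35) + (-65) + (-85) + (-10) + (-50) = -245
Area = |Σ|/2 = 122.5.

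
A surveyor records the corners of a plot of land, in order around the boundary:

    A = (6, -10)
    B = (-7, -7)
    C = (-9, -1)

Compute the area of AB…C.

A→B: (6)(-7) − (-7)(-10) = -112
B→C: (-7)(-1) − (-9)(-7) = -56
C→A: (-9)(-10) − (6)(-1) = 96
Σ = -72
Area = |Σ|/2 = 36.

36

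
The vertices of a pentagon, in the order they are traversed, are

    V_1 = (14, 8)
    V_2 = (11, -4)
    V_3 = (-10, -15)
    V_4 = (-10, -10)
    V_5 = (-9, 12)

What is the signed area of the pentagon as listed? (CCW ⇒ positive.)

-424.5

Apply the shoelace formula: 2A = Σ (x_i·y_{i+1} − x_{i+1}·y_i), indices taken mod 5.
V_1→V_2: (14)(-4) − (11)(8) = -144
V_2→V_3: (11)(-15) − (-10)(-4) = -205
V_3→V_4: (-10)(-10) − (-10)(-15) = -50
V_4→V_5: (-10)(12) − (-9)(-10) = -210
V_5→V_1: (-9)(8) − (14)(12) = -240
Σ = -849
Signed area = Σ/2 = -424.5 (negative ⇒ clockwise traversal).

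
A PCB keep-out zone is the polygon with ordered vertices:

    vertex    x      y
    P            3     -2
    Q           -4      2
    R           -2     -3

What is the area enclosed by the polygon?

13.5

Apply the surveyor's formula: 2A = Σ (x_i·y_{i+1} − x_{i+1}·y_i), indices taken mod 3.
Cross-terms: -2, 16, 13  ⇒  Σ = 27
Area = |Σ|/2 = 13.5.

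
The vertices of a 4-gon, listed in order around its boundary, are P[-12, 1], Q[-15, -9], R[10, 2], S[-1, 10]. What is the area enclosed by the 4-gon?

Apply the shoelace (surveyor's) formula: 2A = Σ (x_i·y_{i+1} − x_{i+1}·y_i), indices taken mod 4.
P→Q: (-12)(-9) − (-15)(1) = 123
Q→R: (-15)(2) − (10)(-9) = 60
R→S: (10)(10) − (-1)(2) = 102
S→P: (-1)(1) − (-12)(10) = 119
Σ = 404
Area = |Σ|/2 = 202.

202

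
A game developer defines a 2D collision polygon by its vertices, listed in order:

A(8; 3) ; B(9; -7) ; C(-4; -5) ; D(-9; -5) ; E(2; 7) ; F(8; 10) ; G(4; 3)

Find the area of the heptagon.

149

Cross-terms: -83, -73, -25, -53, -36, -16, -12  ⇒  Σ = -298
Area = |Σ|/2 = 149.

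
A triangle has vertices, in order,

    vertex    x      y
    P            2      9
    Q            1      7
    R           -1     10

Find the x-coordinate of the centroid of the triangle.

Apply Gauss's area formula. First the cross-terms c_i = x_i·y_{i+1} − x_{i+1}·y_i:
  5, 17, -29  ⇒  2A = -7, A = -3.5.
Then Σ (x_i + x_{i+1})·c_i = -14, so x̄ = -14 / (6·(-3.5)) = 2/3.

2/3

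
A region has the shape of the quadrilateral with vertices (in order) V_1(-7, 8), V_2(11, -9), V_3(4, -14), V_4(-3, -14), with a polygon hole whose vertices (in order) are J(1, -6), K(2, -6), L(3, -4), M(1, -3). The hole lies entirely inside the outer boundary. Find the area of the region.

177.5

Outer boundary:
Σ = (-25) + (-118) + (-98) + (-122) = -363
Area = |Σ|/2 = 181.5.
Hole:
Σ = (6) + (10) + (-5) + (-3) = 8
Area = |Σ|/2 = 4.
Net area = 181.5 − 4 = 177.5.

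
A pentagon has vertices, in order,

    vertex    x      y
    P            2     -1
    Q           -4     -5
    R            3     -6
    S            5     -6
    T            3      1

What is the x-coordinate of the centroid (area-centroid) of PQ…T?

Apply the shoelace formula. First the cross-terms c_i = x_i·y_{i+1} − x_{i+1}·y_i:
  -14, 39, 12, 23, -5  ⇒  2A = 55, A = 27.5.
Then Σ (x_i + x_{i+1})·c_i = 244, so x̄ = 244 / (6·27.5) = 244/165.

244/165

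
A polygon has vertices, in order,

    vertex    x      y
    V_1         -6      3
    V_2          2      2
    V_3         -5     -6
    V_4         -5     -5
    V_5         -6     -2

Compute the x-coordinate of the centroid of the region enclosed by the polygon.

-236/75

Apply the shoelace (surveyor's) formula. First the cross-terms c_i = x_i·y_{i+1} − x_{i+1}·y_i:
  -18, -2, -5, -20, -30  ⇒  2A = -75, A = -37.5.
Then Σ (x_i + x_{i+1})·c_i = 708, so x̄ = 708 / (6·(-37.5)) = -236/75.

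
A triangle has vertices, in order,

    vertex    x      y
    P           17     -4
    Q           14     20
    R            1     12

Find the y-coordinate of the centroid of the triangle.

Apply the surveyor's formula. First the cross-terms c_i = x_i·y_{i+1} − x_{i+1}·y_i:
  396, 148, -208  ⇒  2A = 336, A = 168.
Then Σ (y_i + y_{i+1})·c_i = 9408, so ȳ = 9408 / (6·168) = 28/3.

28/3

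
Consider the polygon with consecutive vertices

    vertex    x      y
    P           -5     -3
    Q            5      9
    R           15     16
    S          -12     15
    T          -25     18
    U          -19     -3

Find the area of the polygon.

Apply the surveyor's formula: 2A = Σ (x_i·y_{i+1} − x_{i+1}·y_i), indices taken mod 6.
Σ = (-30) + (-55) + (417) + (159) + (417) + (42) = 950
Area = |Σ|/2 = 475.

475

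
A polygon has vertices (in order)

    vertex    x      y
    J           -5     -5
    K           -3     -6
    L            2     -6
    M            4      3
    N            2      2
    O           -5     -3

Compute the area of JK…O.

J→K: (-5)(-6) − (-3)(-5) = 15
K→L: (-3)(-6) − (2)(-6) = 30
L→M: (2)(3) − (4)(-6) = 30
M→N: (4)(2) − (2)(3) = 2
N→O: (2)(-3) − (-5)(2) = 4
O→J: (-5)(-5) − (-5)(-3) = 10
Σ = 91
Area = |Σ|/2 = 45.5.

45.5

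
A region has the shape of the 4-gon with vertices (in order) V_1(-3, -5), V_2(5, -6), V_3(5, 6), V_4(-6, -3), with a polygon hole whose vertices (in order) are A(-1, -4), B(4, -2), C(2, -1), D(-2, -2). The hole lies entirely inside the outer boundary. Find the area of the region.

63.5

Outer boundary:
Apply Gauss's area formula: 2A = Σ (x_i·y_{i+1} − x_{i+1}·y_i), indices taken mod 4.
Σ = (43) + (60) + (21) + (21) = 145
Area = |Σ|/2 = 72.5.
Hole:
Σ = (18) + (0) + (-6) + (6) = 18
Area = |Σ|/2 = 9.
Net area = 72.5 − 9 = 63.5.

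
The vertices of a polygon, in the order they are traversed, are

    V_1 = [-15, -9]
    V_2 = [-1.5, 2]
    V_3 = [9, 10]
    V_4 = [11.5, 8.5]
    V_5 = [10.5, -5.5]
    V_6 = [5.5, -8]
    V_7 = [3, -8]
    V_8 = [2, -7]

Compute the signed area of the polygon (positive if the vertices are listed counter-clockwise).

-234.625

Apply the shoelace (surveyor's) formula: 2A = Σ (x_i·y_{i+1} − x_{i+1}·y_i), indices taken mod 8.
Σ = (-43.5) + (-33) + (-38.5) + (-152.5) + (-53.75) + (-20) + (-5) + (-123) = -469.25
Signed area = Σ/2 = -234.625 (negative ⇒ clockwise traversal).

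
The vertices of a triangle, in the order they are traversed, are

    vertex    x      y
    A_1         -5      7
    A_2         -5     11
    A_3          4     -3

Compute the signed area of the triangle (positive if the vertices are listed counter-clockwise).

Apply the surveyor's formula: 2A = Σ (x_i·y_{i+1} − x_{i+1}·y_i), indices taken mod 3.
Σ = (-20) + (-29) + (13) = -36
Signed area = Σ/2 = -18 (negative ⇒ clockwise traversal).

-18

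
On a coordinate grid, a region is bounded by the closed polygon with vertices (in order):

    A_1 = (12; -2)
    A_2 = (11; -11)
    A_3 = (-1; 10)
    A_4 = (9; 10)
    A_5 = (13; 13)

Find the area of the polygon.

Cross-terms: -110, 99, -100, -13, -182  ⇒  Σ = -306
Area = |Σ|/2 = 153.

153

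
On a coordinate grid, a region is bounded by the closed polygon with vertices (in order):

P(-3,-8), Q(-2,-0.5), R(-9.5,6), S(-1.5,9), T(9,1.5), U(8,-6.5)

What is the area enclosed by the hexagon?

Apply the shoelace (surveyor's) formula: 2A = Σ (x_i·y_{i+1} − x_{i+1}·y_i), indices taken mod 6.
Cross-terms: -14.5, -16.75, -76.5, -83.25, -70.5, -83.5  ⇒  Σ = -345
Area = |Σ|/2 = 172.5.

172.5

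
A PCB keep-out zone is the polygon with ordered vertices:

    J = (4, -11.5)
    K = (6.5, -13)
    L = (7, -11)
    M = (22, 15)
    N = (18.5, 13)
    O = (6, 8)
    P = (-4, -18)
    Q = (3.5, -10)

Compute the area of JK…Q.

Σ = (22.75) + (19.5) + (347) + (8.5) + (70) + (-76) + (103) + (-0.25) = 494.5
Area = |Σ|/2 = 247.25.

247.25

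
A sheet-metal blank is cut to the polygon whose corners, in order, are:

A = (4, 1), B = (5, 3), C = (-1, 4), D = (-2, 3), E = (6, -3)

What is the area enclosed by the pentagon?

Σ = (7) + (23) + (5) + (-12) + (18) = 41
Area = |Σ|/2 = 20.5.

20.5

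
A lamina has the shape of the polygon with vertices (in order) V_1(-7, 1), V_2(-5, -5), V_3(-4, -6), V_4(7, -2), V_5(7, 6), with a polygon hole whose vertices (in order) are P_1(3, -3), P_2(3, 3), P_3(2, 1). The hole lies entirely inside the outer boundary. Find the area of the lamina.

99.5

Outer boundary:
Apply the shoelace formula: 2A = Σ (x_i·y_{i+1} − x_{i+1}·y_i), indices taken mod 5.
Σ = (40) + (10) + (50) + (56) + (49) = 205
Area = |Σ|/2 = 102.5.
Hole:
P_1→P_2: (3)(3) − (3)(-3) = 18
P_2→P_3: (3)(1) − (2)(3) = -3
P_3→P_1: (2)(-3) − (3)(1) = -9
Σ = 6
Area = |Σ|/2 = 3.
Net area = 102.5 − 3 = 99.5.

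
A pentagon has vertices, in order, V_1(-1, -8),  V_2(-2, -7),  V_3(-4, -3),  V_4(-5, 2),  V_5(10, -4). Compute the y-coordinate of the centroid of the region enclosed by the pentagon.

-77/23

Apply the surveyor's formula. First the cross-terms c_i = x_i·y_{i+1} − x_{i+1}·y_i:
  -9, -22, -23, 0, -84  ⇒  2A = -138, A = -69.
Then Σ (y_i + y_{i+1})·c_i = 1386, so ȳ = 1386 / (6·(-69)) = -77/23.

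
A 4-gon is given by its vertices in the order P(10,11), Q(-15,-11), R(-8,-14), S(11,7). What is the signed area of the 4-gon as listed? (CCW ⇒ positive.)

Apply the shoelace (surveyor's) formula: 2A = Σ (x_i·y_{i+1} − x_{i+1}·y_i), indices taken mod 4.
Σ = (55) + (122) + (98) + (51) = 326
Signed area = Σ/2 = 163 (positive ⇒ counter-clockwise traversal).

163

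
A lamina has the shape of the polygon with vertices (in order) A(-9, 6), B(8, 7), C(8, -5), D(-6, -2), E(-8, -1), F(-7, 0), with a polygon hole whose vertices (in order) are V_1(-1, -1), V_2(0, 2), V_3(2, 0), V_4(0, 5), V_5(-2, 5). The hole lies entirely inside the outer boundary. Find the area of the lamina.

145.5

Outer boundary:
Apply the surveyor's formula: 2A = Σ (x_i·y_{i+1} − x_{i+1}·y_i), indices taken mod 6.
Σ = (-111) + (-96) + (-46) + (-10) + (-7) + (-42) = -312
Area = |Σ|/2 = 156.
Hole:
Apply the surveyor's formula: 2A = Σ (x_i·y_{i+1} − x_{i+1}·y_i), indices taken mod 5.
V_1→V_2: (-1)(2) − (0)(-1) = -2
V_2→V_3: (0)(0) − (2)(2) = -4
V_3→V_4: (2)(5) − (0)(0) = 10
V_4→V_5: (0)(5) − (-2)(5) = 10
V_5→V_1: (-2)(-1) − (-1)(5) = 7
Σ = 21
Area = |Σ|/2 = 10.5.
Net area = 156 − 10.5 = 145.5.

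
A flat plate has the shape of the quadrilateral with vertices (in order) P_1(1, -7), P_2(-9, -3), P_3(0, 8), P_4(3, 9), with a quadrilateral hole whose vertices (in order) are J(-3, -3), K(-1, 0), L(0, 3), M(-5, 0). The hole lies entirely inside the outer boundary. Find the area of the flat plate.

Outer boundary:
Cross-terms: -66, -72, -24, -30  ⇒  Σ = -192
Area = |Σ|/2 = 96.
Hole:
Σ = (-3) + (-3) + (15) + (15) = 24
Area = |Σ|/2 = 12.
Net area = 96 − 12 = 84.

84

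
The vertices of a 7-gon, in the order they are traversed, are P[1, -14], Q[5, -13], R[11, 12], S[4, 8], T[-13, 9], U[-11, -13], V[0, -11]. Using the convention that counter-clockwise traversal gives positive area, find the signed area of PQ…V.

420

Apply the shoelace formula: 2A = Σ (x_i·y_{i+1} − x_{i+1}·y_i), indices taken mod 7.
Cross-terms: 57, 203, 40, 140, 268, 121, 11  ⇒  Σ = 840
Signed area = Σ/2 = 420 (positive ⇒ counter-clockwise traversal).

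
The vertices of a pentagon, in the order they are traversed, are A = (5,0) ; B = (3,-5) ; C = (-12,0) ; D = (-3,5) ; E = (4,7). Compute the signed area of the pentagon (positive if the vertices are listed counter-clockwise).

-110.5

Apply Gauss's area formula: 2A = Σ (x_i·y_{i+1} − x_{i+1}·y_i), indices taken mod 5.
Σ = (-25) + (-60) + (-60) + (-41) + (-35) = -221
Signed area = Σ/2 = -110.5 (negative ⇒ clockwise traversal).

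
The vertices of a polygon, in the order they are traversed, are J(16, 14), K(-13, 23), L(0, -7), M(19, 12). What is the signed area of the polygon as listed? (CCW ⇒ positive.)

424

Σ = (550) + (91) + (133) + (74) = 848
Signed area = Σ/2 = 424 (positive ⇒ counter-clockwise traversal).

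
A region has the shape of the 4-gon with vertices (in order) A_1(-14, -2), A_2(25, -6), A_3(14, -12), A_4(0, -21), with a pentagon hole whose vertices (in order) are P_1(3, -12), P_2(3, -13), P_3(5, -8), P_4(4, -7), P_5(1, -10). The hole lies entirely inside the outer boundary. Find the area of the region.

325

Outer boundary:
Σ = (134) + (-216) + (-294) + (-294) = -670
Area = |Σ|/2 = 335.
Hole:
P_1→P_2: (3)(-13) − (3)(-12) = -3
P_2→P_3: (3)(-8) − (5)(-13) = 41
P_3→P_4: (5)(-7) − (4)(-8) = -3
P_4→P_5: (4)(-10) − (1)(-7) = -33
P_5→P_1: (1)(-12) − (3)(-10) = 18
Σ = 20
Area = |Σ|/2 = 10.
Net area = 335 − 10 = 325.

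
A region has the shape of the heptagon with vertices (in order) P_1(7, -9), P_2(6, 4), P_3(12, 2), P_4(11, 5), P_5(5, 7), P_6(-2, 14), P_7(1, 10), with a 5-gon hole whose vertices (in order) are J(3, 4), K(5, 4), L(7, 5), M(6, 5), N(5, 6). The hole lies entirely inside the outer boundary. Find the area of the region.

50

Outer boundary:
Apply the shoelace (surveyor's) formula: 2A = Σ (x_i·y_{i+1} − x_{i+1}·y_i), indices taken mod 7.
Σ = (82) + (-36) + (38) + (52) + (84) + (-34) + (-79) = 107
Area = |Σ|/2 = 53.5.
Hole:
Apply the shoelace formula: 2A = Σ (x_i·y_{i+1} − x_{i+1}·y_i), indices taken mod 5.
Cross-terms: -8, -3, 5, 11, 2  ⇒  Σ = 7
Area = |Σ|/2 = 3.5.
Net area = 53.5 − 3.5 = 50.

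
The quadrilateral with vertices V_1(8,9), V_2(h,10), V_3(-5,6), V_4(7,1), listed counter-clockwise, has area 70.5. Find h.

The doubled signed area Σ (x_i y_{i+1} − x_{i+1} y_i) is linear in h.
With h=0 it equals 138; the coefficient of h is -3 (from the two edges through V_2).
So -3·h + 138 = 2·70.5 = 141 ⇒ h = -1.

-1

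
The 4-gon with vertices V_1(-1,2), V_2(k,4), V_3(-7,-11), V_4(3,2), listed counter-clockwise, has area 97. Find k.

-11

The doubled signed area Σ (x_i y_{i+1} − x_{i+1} y_i) is linear in k.
With k=0 it equals 51; the coefficient of k is -13 (from the two edges through V_2).
So -13·k + 51 = 2·97 = 194 ⇒ k = -11.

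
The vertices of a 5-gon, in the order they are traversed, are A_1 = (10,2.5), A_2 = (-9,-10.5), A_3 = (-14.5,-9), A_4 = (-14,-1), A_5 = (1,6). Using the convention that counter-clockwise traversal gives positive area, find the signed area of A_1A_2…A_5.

Apply Gauss's area formula: 2A = Σ (x_i·y_{i+1} − x_{i+1}·y_i), indices taken mod 5.
Σ = (-82.5) + (-71.25) + (-111.5) + (-83) + (-57.5) = -405.75
Signed area = Σ/2 = -202.875 (negative ⇒ clockwise traversal).

-202.875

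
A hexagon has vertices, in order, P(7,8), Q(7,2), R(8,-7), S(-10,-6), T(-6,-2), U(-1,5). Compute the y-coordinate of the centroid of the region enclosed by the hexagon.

Apply the shoelace (surveyor's) formula. First the cross-terms c_i = x_i·y_{i+1} − x_{i+1}·y_i:
  -42, -65, -118, -16, -32, -43  ⇒  2A = -316, A = -158.
Then Σ (y_i + y_{i+1})·c_i = 912, so ȳ = 912 / (6·(-158)) = -76/79.

-76/79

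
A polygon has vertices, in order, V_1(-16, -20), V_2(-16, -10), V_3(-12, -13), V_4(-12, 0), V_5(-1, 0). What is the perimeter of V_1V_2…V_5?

|V_1V_2| = √((0)² + (10)²) = √100 = 10
|V_2V_3| = √((4)² + (-3)²) = √25 = 5
|V_3V_4| = √((0)² + (13)²) = √169 = 13
|V_4V_5| = √((11)² + (0)²) = √121 = 11
|V_5V_1| = √((-15)² + (-20)²) = √625 = 25
Perimeter = 10 + 5 + 13 + 11 + 25 = 64.

64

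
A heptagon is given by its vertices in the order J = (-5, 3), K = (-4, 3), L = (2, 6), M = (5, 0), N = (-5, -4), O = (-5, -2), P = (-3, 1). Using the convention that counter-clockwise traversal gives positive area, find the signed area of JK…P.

-54

J→K: (-5)(3) − (-4)(3) = -3
K→L: (-4)(6) − (2)(3) = -30
L→M: (2)(0) − (5)(6) = -30
M→N: (5)(-4) − (-5)(0) = -20
N→O: (-5)(-2) − (-5)(-4) = -10
O→P: (-5)(1) − (-3)(-2) = -11
P→J: (-3)(3) − (-5)(1) = -4
Σ = -108
Signed area = Σ/2 = -54 (negative ⇒ clockwise traversal).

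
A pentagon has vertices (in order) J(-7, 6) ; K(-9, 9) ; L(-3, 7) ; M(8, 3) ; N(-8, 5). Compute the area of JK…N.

29.5

Σ = (-9) + (-36) + (-65) + (64) + (-13) = -59
Area = |Σ|/2 = 29.5.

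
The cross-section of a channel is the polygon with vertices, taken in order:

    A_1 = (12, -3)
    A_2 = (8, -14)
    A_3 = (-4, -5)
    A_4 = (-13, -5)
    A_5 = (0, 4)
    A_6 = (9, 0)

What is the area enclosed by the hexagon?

A_1→A_2: (12)(-14) − (8)(-3) = -144
A_2→A_3: (8)(-5) − (-4)(-14) = -96
A_3→A_4: (-4)(-5) − (-13)(-5) = -45
A_4→A_5: (-13)(4) − (0)(-5) = -52
A_5→A_6: (0)(0) − (9)(4) = -36
A_6→A_1: (9)(-3) − (12)(0) = -27
Σ = -400
Area = |Σ|/2 = 200.

200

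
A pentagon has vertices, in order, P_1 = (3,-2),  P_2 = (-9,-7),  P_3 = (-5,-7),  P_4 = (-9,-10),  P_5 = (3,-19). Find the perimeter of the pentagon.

54

|P_1P_2| = √((-12)² + (-5)²) = √169 = 13
|P_2P_3| = √((4)² + (0)²) = √16 = 4
|P_3P_4| = √((-4)² + (-3)²) = √25 = 5
|P_4P_5| = √((12)² + (-9)²) = √225 = 15
|P_5P_1| = √((0)² + (17)²) = √289 = 17
Perimeter = 13 + 4 + 5 + 15 + 17 = 54.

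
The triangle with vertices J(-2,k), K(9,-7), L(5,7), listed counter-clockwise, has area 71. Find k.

-4

Write out the shoelace sum; only the two edges meeting at J involve k:
2·Area = [(5·k − (-2)·7) + ((-2)·(-7) − 9·k)] + 98
       = -4·k + 126 = 142
⇒ k = -4.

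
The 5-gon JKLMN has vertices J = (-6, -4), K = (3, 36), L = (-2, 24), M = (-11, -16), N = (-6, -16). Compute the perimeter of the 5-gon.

|JK| = √((9)² + (40)²) = √1681 = 41
|KL| = √((-5)² + (-12)²) = √169 = 13
|LM| = √((-9)² + (-40)²) = √1681 = 41
|MN| = √((5)² + (0)²) = √25 = 5
|NJ| = √((0)² + (12)²) = √144 = 12
Perimeter = 41 + 13 + 41 + 5 + 12 = 112.

112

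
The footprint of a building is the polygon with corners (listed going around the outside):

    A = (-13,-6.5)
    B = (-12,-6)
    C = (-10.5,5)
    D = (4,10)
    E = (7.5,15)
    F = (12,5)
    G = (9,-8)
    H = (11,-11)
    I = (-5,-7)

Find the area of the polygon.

374

Apply Gauss's area formula: 2A = Σ (x_i·y_{i+1} − x_{i+1}·y_i), indices taken mod 9.
Σ = (0) + (-123) + (-125) + (-15) + (-142.5) + (-141) + (-11) + (-132) + (-58.5) = -748
Area = |Σ|/2 = 374.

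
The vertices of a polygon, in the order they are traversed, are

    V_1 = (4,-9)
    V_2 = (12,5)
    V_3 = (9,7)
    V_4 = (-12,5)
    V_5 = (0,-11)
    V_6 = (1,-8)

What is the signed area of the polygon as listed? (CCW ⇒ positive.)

Cross-terms: 128, 39, 129, 132, 11, 23  ⇒  Σ = 462
Signed area = Σ/2 = 231 (positive ⇒ counter-clockwise traversal).

231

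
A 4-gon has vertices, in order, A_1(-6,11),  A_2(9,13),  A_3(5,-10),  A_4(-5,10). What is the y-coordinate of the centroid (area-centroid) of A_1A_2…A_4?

512/109

Apply the shoelace formula. First the cross-terms c_i = x_i·y_{i+1} − x_{i+1}·y_i:
  -177, -155, 0, 5  ⇒  2A = -327, A = -163.5.
Then Σ (y_i + y_{i+1})·c_i = -4608, so ȳ = -4608 / (6·(-163.5)) = 512/109.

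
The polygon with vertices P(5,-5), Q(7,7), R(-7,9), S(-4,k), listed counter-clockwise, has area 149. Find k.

-5

The doubled signed area Σ (x_i y_{i+1} − x_{i+1} y_i) is linear in k.
With k=0 it equals 238; the coefficient of k is -12 (from the two edges through S).
So -12·k + 238 = 2·149 = 298 ⇒ k = -5.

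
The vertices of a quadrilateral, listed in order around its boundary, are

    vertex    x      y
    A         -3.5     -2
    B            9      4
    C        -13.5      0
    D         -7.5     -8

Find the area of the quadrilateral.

76.5

Apply the shoelace formula: 2A = Σ (x_i·y_{i+1} − x_{i+1}·y_i), indices taken mod 4.
A→B: (-3.5)(4) − (9)(-2) = 4
B→C: (9)(0) − (-13.5)(4) = 54
C→D: (-13.5)(-8) − (-7.5)(0) = 108
D→A: (-7.5)(-2) − (-3.5)(-8) = -13
Σ = 153
Area = |Σ|/2 = 76.5.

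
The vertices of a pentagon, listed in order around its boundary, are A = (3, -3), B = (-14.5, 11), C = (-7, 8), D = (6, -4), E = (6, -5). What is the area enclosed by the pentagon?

Σ = (-10.5) + (-39) + (-20) + (-6) + (-3) = -78.5
Area = |Σ|/2 = 39.25.

39.25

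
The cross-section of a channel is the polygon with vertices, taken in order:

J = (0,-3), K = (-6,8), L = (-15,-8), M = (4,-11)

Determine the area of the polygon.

167.5

Apply the shoelace formula: 2A = Σ (x_i·y_{i+1} − x_{i+1}·y_i), indices taken mod 4.
Σ = (-18) + (168) + (197) + (-12) = 335
Area = |Σ|/2 = 167.5.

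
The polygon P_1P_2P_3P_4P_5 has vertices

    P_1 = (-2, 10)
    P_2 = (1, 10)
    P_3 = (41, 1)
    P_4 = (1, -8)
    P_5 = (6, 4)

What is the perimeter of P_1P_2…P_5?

|P_1P_2| = √((3)² + (0)²) = √9 = 3
|P_2P_3| = √((40)² + (-9)²) = √1681 = 41
|P_3P_4| = √((-40)² + (-9)²) = √1681 = 41
|P_4P_5| = √((5)² + (12)²) = √169 = 13
|P_5P_1| = √((-8)² + (6)²) = √100 = 10
Perimeter = 3 + 41 + 41 + 13 + 10 = 108.

108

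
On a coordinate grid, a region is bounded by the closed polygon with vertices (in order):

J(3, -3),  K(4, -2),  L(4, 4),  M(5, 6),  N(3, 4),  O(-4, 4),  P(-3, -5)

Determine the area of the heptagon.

Σ = (6) + (24) + (4) + (2) + (28) + (32) + (24) = 120
Area = |Σ|/2 = 60.

60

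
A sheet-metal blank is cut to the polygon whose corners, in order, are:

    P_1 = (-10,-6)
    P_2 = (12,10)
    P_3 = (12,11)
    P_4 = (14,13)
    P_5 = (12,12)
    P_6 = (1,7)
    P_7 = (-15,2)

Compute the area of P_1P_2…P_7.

143.5

Apply Gauss's area formula: 2A = Σ (x_i·y_{i+1} − x_{i+1}·y_i), indices taken mod 7.
Cross-terms: -28, 12, 2, 12, 72, 107, 110  ⇒  Σ = 287
Area = |Σ|/2 = 143.5.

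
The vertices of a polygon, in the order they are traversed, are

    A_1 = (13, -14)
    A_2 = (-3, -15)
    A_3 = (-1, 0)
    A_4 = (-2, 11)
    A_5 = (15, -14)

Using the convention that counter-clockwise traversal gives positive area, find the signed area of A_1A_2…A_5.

Apply the surveyor's formula: 2A = Σ (x_i·y_{i+1} − x_{i+1}·y_i), indices taken mod 5.
Cross-terms: -237, -15, -11, -137, -28  ⇒  Σ = -428
Signed area = Σ/2 = -214 (negative ⇒ clockwise traversal).

-214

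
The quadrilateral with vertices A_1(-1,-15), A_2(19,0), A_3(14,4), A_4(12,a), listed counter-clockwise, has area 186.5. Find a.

The doubled signed area Σ (x_i y_{i+1} − x_{i+1} y_i) is linear in a.
With a=0 it equals 133; the coefficient of a is 15 (from the two edges through A_4).
So 15·a + 133 = 2·186.5 = 373 ⇒ a = 16.

16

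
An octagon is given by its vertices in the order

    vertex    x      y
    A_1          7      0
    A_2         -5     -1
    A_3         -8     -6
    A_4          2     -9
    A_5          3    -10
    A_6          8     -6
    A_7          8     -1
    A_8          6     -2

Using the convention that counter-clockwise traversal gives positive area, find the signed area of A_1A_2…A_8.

Apply the shoelace (surveyor's) formula: 2A = Σ (x_i·y_{i+1} − x_{i+1}·y_i), indices taken mod 8.
A_1→A_2: (7)(-1) − (-5)(0) = -7
A_2→A_3: (-5)(-6) − (-8)(-1) = 22
A_3→A_4: (-8)(-9) − (2)(-6) = 84
A_4→A_5: (2)(-10) − (3)(-9) = 7
A_5→A_6: (3)(-6) − (8)(-10) = 62
A_6→A_7: (8)(-1) − (8)(-6) = 40
A_7→A_8: (8)(-2) − (6)(-1) = -10
A_8→A_1: (6)(0) − (7)(-2) = 14
Σ = 212
Signed area = Σ/2 = 106 (positive ⇒ counter-clockwise traversal).

106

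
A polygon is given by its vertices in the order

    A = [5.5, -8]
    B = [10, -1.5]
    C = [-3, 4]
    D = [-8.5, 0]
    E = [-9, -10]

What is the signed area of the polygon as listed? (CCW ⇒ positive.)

Apply the shoelace formula: 2A = Σ (x_i·y_{i+1} − x_{i+1}·y_i), indices taken mod 5.
A→B: (5.5)(-1.5) − (10)(-8) = 71.75
B→C: (10)(4) − (-3)(-1.5) = 35.5
C→D: (-3)(0) − (-8.5)(4) = 34
D→E: (-8.5)(-10) − (-9)(0) = 85
E→A: (-9)(-8) − (5.5)(-10) = 127
Σ = 353.25
Signed area = Σ/2 = 176.625 (positive ⇒ counter-clockwise traversal).

176.625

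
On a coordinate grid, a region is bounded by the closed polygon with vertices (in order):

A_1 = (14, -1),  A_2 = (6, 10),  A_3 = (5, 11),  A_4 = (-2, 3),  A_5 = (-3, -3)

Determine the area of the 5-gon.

129.5

Apply the shoelace formula: 2A = Σ (x_i·y_{i+1} − x_{i+1}·y_i), indices taken mod 5.
Cross-terms: 146, 16, 37, 15, 45  ⇒  Σ = 259
Area = |Σ|/2 = 129.5.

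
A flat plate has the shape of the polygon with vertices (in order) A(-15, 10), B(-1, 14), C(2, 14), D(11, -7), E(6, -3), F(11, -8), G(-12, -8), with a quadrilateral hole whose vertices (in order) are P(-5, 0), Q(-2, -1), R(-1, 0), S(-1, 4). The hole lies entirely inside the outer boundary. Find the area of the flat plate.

410

Outer boundary:
A→B: (-15)(14) − (-1)(10) = -200
B→C: (-1)(14) − (2)(14) = -42
C→D: (2)(-7) − (11)(14) = -168
D→E: (11)(-3) − (6)(-7) = 9
E→F: (6)(-8) − (11)(-3) = -15
F→G: (11)(-8) − (-12)(-8) = -184
G→A: (-12)(10) − (-15)(-8) = -240
Σ = -840
Area = |Σ|/2 = 420.
Hole:
Cross-terms: 5, -1, -4, 20  ⇒  Σ = 20
Area = |Σ|/2 = 10.
Net area = 420 − 10 = 410.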